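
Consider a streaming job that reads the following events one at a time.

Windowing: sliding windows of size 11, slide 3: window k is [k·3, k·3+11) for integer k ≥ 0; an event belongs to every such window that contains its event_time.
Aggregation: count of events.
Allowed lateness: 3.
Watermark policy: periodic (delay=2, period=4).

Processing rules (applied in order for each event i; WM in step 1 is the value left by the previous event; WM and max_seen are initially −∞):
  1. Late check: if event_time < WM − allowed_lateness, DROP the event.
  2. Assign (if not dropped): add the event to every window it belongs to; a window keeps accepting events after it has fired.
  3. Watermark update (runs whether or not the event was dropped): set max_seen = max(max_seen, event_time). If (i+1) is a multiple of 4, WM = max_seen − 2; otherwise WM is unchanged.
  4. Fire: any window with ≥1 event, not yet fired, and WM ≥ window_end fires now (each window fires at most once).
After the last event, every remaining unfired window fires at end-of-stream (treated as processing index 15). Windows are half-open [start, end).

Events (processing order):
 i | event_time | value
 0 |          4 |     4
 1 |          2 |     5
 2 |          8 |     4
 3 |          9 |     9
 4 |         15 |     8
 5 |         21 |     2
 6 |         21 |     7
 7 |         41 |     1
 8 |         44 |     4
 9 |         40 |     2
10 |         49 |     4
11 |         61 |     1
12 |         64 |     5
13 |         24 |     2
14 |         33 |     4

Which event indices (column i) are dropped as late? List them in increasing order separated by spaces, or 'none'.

i=0 t=4 v=4: → [3,14),[0,11); WM=−∞
i=1 t=2 v=5: → [0,11); WM=−∞
i=2 t=8 v=4: → [6,17),[3,14),[0,11); WM=−∞
i=3 t=9 v=9: → [9,20),[6,17),[3,14),[0,11); WM=7
i=4 t=15 v=8: → [15,26),[12,23),[9,20),[6,17); WM=7
i=5 t=21 v=2: → [21,32),[18,29),[15,26),[12,23); WM=7
i=6 t=21 v=7: → [21,32),[18,29),[15,26),[12,23); WM=7
i=7 t=41 v=1: → [39,50),[36,47),[33,44); WM=39; [0,11) fires=4 [3,14) fires=3 [6,17) fires=3 [9,20) fires=2 [12,23) fires=3 [15,26) fires=3 [18,29) fires=2 [21,32) fires=2
i=8 t=44 v=4: → [42,53),[39,50),[36,47); WM=39
i=9 t=40 v=2: → [39,50),[36,47),[33,44),[30,41); WM=39
i=10 t=49 v=4: → [48,59),[45,56),[42,53),[39,50); WM=39
i=11 t=61 v=1: → [60,71),[57,68),[54,65),[51,62); WM=59; [30,41) fires=1 [33,44) fires=2 [36,47) fires=3 [39,50) fires=4 [42,53) fires=2 [45,56) fires=1 [48,59) fires=1
i=12 t=64 v=5: → [63,74),[60,71),[57,68),[54,65); WM=59
i=13 t=24 v=2: DROP (t<59-3); WM=59
i=14 t=33 v=4: DROP (t<59-3); WM=59

13 14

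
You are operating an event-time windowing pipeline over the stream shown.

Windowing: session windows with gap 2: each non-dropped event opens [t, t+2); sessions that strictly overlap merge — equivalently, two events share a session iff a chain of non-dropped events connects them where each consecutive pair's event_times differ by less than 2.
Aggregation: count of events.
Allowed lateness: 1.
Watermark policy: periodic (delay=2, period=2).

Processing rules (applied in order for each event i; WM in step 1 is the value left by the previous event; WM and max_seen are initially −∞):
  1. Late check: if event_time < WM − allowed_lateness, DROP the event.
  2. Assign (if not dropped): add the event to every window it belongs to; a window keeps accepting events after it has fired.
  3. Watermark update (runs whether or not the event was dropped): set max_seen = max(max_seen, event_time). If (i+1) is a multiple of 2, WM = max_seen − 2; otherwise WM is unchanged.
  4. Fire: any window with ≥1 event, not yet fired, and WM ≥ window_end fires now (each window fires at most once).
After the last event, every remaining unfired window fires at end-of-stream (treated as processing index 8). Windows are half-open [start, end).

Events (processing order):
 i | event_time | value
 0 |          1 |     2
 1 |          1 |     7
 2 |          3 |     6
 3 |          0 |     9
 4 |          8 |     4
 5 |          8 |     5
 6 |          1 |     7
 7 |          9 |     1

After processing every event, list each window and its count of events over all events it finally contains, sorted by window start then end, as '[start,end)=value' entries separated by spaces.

[0,3)=3 [3,5)=1 [8,11)=3

i=0 t=1 v=2: → [1,3); WM=−∞
i=1 t=1 v=7: → [1,3); WM=-1
i=2 t=3 v=6: → [3,5); WM=-1
i=3 t=0 v=9: → [0,3); WM=1
i=4 t=8 v=4: → [8,10); WM=1
i=5 t=8 v=5: → [8,10); WM=6
i=6 t=1 v=7: DROP (t<6-1); WM=6
i=7 t=9 v=1: → [8,11); WM=7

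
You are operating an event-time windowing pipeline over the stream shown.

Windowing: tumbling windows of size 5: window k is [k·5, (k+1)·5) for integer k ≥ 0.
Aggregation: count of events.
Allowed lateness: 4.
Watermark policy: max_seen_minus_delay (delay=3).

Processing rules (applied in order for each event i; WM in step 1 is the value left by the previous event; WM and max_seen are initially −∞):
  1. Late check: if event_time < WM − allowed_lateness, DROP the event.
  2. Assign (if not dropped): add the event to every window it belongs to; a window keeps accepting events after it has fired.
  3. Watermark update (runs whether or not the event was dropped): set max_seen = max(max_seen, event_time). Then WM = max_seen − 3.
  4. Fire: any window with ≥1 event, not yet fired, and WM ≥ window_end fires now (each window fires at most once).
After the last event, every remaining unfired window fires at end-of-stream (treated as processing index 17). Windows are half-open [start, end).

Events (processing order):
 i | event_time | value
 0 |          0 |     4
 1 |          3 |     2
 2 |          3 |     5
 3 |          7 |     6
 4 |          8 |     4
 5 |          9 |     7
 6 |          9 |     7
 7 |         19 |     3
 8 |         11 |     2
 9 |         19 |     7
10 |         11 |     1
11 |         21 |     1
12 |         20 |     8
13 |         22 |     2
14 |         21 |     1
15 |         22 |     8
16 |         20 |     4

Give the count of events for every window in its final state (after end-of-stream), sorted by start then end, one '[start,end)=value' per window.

[0,5)=3 [5,10)=4 [15,20)=2 [20,25)=6

i=0 t=0 v=4: → [0,5); WM=-3
i=1 t=3 v=2: → [0,5); WM=0
i=2 t=3 v=5: → [0,5); WM=0
i=3 t=7 v=6: → [5,10); WM=4
i=4 t=8 v=4: → [5,10); WM=5; [0,5) fires=3
i=5 t=9 v=7: → [5,10); WM=6
i=6 t=9 v=7: → [5,10); WM=6
i=7 t=19 v=3: → [15,20); WM=16; [5,10) fires=4
i=8 t=11 v=2: DROP (t<16-4); WM=16
i=9 t=19 v=7: → [15,20); WM=16
i=10 t=11 v=1: DROP (t<16-4); WM=16
i=11 t=21 v=1: → [20,25); WM=18
i=12 t=20 v=8: → [20,25); WM=18
i=13 t=22 v=2: → [20,25); WM=19
i=14 t=21 v=1: → [20,25); WM=19
i=15 t=22 v=8: → [20,25); WM=19
i=16 t=20 v=4: → [20,25); WM=19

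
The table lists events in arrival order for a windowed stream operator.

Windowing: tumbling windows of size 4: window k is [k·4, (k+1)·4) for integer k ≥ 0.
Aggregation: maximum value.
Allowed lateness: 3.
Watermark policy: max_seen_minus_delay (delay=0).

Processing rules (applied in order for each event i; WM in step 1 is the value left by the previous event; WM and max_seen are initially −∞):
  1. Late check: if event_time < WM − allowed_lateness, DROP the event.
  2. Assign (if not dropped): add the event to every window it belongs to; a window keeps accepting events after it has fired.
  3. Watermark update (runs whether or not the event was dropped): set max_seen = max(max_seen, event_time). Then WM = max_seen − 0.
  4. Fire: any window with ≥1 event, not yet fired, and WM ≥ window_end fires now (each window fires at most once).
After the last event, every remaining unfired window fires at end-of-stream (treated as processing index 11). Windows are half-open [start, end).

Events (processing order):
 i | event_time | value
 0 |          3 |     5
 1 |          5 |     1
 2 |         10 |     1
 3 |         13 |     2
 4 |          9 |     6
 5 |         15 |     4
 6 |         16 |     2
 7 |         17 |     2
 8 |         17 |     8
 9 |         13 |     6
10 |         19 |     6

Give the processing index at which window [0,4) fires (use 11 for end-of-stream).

1

i=0 t=3 v=5: → [0,4); WM=3
i=1 t=5 v=1: → [4,8); WM=5; [0,4) fires=5
i=2 t=10 v=1: → [8,12); WM=10; [4,8) fires=1
i=3 t=13 v=2: → [12,16); WM=13; [8,12) fires=1
i=4 t=9 v=6: DROP (t<13-3); WM=13
i=5 t=15 v=4: → [12,16); WM=15
i=6 t=16 v=2: → [16,20); WM=16; [12,16) fires=4
i=7 t=17 v=2: → [16,20); WM=17
i=8 t=17 v=8: → [16,20); WM=17
i=9 t=13 v=6: DROP (t<17-3); WM=17
i=10 t=19 v=6: → [16,20); WM=19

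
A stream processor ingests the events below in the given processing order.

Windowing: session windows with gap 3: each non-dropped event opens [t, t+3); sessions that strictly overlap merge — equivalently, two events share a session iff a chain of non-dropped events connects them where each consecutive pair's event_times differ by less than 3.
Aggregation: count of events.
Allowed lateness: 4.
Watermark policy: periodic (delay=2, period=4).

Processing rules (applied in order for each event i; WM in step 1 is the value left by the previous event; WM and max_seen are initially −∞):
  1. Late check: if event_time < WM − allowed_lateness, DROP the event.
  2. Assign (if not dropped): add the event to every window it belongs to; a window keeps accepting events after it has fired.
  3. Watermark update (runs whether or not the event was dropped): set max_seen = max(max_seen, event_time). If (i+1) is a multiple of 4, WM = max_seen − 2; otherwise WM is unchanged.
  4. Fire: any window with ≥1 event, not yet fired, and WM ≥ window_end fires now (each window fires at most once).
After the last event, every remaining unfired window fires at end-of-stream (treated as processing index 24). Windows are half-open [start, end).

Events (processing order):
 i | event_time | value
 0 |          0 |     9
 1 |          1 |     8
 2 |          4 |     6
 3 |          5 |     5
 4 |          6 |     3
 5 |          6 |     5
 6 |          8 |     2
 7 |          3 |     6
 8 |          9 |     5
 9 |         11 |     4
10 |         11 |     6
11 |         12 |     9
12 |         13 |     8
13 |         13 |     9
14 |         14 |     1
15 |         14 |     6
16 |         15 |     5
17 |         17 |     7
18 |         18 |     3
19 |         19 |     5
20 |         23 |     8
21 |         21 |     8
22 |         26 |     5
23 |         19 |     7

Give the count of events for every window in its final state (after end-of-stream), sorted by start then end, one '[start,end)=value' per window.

[0,26)=23 [26,29)=1

i=0 t=0 v=9: → [0,3); WM=−∞
i=1 t=1 v=8: → [0,4); WM=−∞
i=2 t=4 v=6: → [4,7); WM=−∞
i=3 t=5 v=5: → [4,8); WM=3
i=4 t=6 v=3: → [4,9); WM=3
i=5 t=6 v=5: → [4,9); WM=3
i=6 t=8 v=2: → [4,11); WM=3
i=7 t=3 v=6: → [0,11); WM=6
i=8 t=9 v=5: → [0,12); WM=6
i=9 t=11 v=4: → [0,14); WM=6
i=10 t=11 v=6: → [0,14); WM=6
i=11 t=12 v=9: → [0,15); WM=10
i=12 t=13 v=8: → [0,16); WM=10
i=13 t=13 v=9: → [0,16); WM=10
i=14 t=14 v=1: → [0,17); WM=10
i=15 t=14 v=6: → [0,17); WM=12
i=16 t=15 v=5: → [0,18); WM=12
i=17 t=17 v=7: → [0,20); WM=12
i=18 t=18 v=3: → [0,21); WM=12
i=19 t=19 v=5: → [0,22); WM=17
i=20 t=23 v=8: → [23,26); WM=17
i=21 t=21 v=8: → [0,26); WM=17
i=22 t=26 v=5: → [26,29); WM=17
i=23 t=19 v=7: → [0,26); WM=24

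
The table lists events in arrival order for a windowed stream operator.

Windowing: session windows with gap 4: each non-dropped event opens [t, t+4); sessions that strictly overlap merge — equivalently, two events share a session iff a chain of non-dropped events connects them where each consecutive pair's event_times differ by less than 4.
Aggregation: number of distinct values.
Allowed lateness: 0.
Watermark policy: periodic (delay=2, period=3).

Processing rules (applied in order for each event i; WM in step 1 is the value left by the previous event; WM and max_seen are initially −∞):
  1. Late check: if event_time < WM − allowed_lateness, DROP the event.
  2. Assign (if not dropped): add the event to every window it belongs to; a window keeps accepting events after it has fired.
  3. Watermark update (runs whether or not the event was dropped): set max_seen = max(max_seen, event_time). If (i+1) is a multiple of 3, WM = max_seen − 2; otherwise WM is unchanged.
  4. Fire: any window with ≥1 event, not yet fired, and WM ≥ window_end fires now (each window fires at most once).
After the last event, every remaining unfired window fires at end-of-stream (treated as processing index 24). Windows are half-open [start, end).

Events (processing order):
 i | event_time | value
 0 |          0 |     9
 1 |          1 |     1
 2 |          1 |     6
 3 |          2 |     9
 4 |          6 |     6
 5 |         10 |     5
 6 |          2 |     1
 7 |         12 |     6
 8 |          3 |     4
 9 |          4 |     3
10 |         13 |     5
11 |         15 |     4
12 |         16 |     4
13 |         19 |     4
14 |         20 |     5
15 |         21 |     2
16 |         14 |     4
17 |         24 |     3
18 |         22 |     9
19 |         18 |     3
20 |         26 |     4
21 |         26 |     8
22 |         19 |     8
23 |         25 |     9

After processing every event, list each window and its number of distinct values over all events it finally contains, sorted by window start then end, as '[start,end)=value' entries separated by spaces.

i=0 t=0 v=9: → [0,4); WM=−∞
i=1 t=1 v=1: → [0,5); WM=−∞
i=2 t=1 v=6: → [0,5); WM=-1
i=3 t=2 v=9: → [0,6); WM=-1
i=4 t=6 v=6: → [6,10); WM=-1
i=5 t=10 v=5: → [10,14); WM=8
i=6 t=2 v=1: DROP (t<8-0); WM=8
i=7 t=12 v=6: → [10,16); WM=8
i=8 t=3 v=4: DROP (t<8-0); WM=10
i=9 t=4 v=3: DROP (t<10-0); WM=10
i=10 t=13 v=5: → [10,17); WM=10
i=11 t=15 v=4: → [10,19); WM=13
i=12 t=16 v=4: → [10,20); WM=13
i=13 t=19 v=4: → [10,23); WM=13
i=14 t=20 v=5: → [10,24); WM=18
i=15 t=21 v=2: → [10,25); WM=18
i=16 t=14 v=4: DROP (t<18-0); WM=18
i=17 t=24 v=3: → [10,28); WM=22
i=18 t=22 v=9: → [10,28); WM=22
i=19 t=18 v=3: DROP (t<22-0); WM=22
i=20 t=26 v=4: → [10,30); WM=24
i=21 t=26 v=8: → [10,30); WM=24
i=22 t=19 v=8: DROP (t<24-0); WM=24
i=23 t=25 v=9: → [10,30); WM=24

[0,6)=3 [6,10)=1 [10,30)=7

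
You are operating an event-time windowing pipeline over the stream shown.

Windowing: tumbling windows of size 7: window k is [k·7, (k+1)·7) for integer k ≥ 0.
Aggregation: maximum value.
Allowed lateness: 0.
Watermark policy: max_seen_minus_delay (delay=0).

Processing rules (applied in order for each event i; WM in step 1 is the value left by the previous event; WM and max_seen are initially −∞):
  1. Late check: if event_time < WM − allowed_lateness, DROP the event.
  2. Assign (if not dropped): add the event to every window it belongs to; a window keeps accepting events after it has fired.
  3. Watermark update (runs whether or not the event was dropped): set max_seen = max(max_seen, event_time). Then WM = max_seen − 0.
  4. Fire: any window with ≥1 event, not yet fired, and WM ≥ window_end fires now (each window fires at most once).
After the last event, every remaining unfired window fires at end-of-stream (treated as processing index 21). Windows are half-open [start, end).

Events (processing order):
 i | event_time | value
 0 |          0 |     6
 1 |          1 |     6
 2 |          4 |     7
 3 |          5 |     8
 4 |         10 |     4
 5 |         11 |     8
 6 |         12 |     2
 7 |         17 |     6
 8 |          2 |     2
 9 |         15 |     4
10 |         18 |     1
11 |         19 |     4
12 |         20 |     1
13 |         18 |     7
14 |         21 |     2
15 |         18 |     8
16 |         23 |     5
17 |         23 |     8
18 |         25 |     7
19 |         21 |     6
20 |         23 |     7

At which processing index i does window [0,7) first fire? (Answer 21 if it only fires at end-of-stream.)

4

i=0 t=0 v=6: → [0,7); WM=0
i=1 t=1 v=6: → [0,7); WM=1
i=2 t=4 v=7: → [0,7); WM=4
i=3 t=5 v=8: → [0,7); WM=5
i=4 t=10 v=4: → [7,14); WM=10; [0,7) fires=8
i=5 t=11 v=8: → [7,14); WM=11
i=6 t=12 v=2: → [7,14); WM=12
i=7 t=17 v=6: → [14,21); WM=17; [7,14) fires=8
i=8 t=2 v=2: DROP (t<17-0); WM=17
i=9 t=15 v=4: DROP (t<17-0); WM=17
i=10 t=18 v=1: → [14,21); WM=18
i=11 t=19 v=4: → [14,21); WM=19
i=12 t=20 v=1: → [14,21); WM=20
i=13 t=18 v=7: DROP (t<20-0); WM=20
i=14 t=21 v=2: → [21,28); WM=21; [14,21) fires=6
i=15 t=18 v=8: DROP (t<21-0); WM=21
i=16 t=23 v=5: → [21,28); WM=23
i=17 t=23 v=8: → [21,28); WM=23
i=18 t=25 v=7: → [21,28); WM=25
i=19 t=21 v=6: DROP (t<25-0); WM=25
i=20 t=23 v=7: DROP (t<25-0); WM=25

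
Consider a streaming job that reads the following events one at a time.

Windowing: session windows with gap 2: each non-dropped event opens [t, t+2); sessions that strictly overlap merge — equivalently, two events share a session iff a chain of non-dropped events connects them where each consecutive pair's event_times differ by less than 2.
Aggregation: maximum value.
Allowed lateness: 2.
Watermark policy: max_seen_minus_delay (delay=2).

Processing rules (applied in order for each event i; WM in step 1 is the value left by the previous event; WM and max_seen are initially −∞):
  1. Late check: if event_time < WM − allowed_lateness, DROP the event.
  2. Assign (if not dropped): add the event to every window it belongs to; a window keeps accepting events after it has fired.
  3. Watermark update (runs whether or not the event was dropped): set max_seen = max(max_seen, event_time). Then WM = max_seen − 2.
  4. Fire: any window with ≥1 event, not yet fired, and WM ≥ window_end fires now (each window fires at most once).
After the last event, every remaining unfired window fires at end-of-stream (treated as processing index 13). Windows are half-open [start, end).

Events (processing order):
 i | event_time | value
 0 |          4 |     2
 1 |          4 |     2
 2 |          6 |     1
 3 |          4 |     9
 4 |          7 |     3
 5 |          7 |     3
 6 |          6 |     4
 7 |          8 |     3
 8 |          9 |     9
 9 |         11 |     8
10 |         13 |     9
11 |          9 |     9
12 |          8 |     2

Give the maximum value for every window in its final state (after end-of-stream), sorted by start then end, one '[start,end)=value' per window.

[4,6)=9 [6,11)=9 [11,13)=8 [13,15)=9

i=0 t=4 v=2: → [4,6); WM=2
i=1 t=4 v=2: → [4,6); WM=2
i=2 t=6 v=1: → [6,8); WM=4
i=3 t=4 v=9: → [4,6); WM=4
i=4 t=7 v=3: → [6,9); WM=5
i=5 t=7 v=3: → [6,9); WM=5
i=6 t=6 v=4: → [6,9); WM=5
i=7 t=8 v=3: → [6,10); WM=6
i=8 t=9 v=9: → [6,11); WM=7
i=9 t=11 v=8: → [11,13); WM=9
i=10 t=13 v=9: → [13,15); WM=11
i=11 t=9 v=9: → [6,11); WM=11
i=12 t=8 v=2: DROP (t<11-2); WM=11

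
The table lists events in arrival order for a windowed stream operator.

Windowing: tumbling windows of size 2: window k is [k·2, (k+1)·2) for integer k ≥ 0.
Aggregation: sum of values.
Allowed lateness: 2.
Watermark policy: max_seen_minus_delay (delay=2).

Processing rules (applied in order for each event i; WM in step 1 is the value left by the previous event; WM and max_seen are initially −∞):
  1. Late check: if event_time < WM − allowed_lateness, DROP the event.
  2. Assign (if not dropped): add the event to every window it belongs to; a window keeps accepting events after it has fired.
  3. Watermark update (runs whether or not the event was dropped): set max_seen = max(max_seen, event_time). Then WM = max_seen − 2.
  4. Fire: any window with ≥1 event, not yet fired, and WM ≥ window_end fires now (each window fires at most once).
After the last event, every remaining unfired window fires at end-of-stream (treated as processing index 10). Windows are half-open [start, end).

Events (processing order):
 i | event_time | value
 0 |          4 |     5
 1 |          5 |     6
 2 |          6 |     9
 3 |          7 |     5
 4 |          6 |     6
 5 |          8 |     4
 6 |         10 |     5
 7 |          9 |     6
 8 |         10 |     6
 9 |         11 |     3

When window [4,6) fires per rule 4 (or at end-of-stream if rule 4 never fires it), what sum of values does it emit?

i=0 t=4 v=5: → [4,6); WM=2
i=1 t=5 v=6: → [4,6); WM=3
i=2 t=6 v=9: → [6,8); WM=4
i=3 t=7 v=5: → [6,8); WM=5
i=4 t=6 v=6: → [6,8); WM=5
i=5 t=8 v=4: → [8,10); WM=6; [4,6) fires=11
i=6 t=10 v=5: → [10,12); WM=8; [6,8) fires=20
i=7 t=9 v=6: → [8,10); WM=8
i=8 t=10 v=6: → [10,12); WM=8
i=9 t=11 v=3: → [10,12); WM=9

11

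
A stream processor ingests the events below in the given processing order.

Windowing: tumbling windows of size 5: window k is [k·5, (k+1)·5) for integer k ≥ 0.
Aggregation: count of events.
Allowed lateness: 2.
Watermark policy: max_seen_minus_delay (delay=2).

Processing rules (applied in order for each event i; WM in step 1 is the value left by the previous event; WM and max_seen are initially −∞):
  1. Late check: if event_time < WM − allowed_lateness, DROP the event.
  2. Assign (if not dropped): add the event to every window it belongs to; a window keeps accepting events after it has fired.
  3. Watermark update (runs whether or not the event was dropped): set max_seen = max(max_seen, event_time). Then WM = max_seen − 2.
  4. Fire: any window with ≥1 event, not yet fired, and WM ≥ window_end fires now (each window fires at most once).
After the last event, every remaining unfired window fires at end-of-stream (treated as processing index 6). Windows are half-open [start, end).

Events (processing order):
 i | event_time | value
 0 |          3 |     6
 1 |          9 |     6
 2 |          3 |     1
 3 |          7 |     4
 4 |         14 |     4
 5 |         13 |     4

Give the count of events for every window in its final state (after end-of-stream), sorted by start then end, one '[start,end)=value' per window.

[0,5)=1 [5,10)=2 [10,15)=2

i=0 t=3 v=6: → [0,5); WM=1
i=1 t=9 v=6: → [5,10); WM=7; [0,5) fires=1
i=2 t=3 v=1: DROP (t<7-2); WM=7
i=3 t=7 v=4: → [5,10); WM=7
i=4 t=14 v=4: → [10,15); WM=12; [5,10) fires=2
i=5 t=13 v=4: → [10,15); WM=12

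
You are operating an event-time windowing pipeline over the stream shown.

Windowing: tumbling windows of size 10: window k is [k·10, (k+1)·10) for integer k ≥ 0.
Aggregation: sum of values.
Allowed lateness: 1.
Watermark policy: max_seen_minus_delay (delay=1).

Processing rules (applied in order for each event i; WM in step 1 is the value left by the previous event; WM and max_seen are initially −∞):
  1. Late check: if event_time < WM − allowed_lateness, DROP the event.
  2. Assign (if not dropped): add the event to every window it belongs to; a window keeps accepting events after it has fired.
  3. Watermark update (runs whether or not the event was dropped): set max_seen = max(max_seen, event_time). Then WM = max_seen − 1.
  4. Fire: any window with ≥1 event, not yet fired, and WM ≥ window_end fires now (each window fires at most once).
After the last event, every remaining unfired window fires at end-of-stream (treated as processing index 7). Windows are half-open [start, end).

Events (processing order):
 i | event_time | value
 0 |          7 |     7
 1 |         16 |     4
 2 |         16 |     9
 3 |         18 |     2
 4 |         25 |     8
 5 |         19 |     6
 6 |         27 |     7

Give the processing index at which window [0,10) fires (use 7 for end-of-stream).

1

i=0 t=7 v=7: → [0,10); WM=6
i=1 t=16 v=4: → [10,20); WM=15; [0,10) fires=7
i=2 t=16 v=9: → [10,20); WM=15
i=3 t=18 v=2: → [10,20); WM=17
i=4 t=25 v=8: → [20,30); WM=24; [10,20) fires=15
i=5 t=19 v=6: DROP (t<24-1); WM=24
i=6 t=27 v=7: → [20,30); WM=26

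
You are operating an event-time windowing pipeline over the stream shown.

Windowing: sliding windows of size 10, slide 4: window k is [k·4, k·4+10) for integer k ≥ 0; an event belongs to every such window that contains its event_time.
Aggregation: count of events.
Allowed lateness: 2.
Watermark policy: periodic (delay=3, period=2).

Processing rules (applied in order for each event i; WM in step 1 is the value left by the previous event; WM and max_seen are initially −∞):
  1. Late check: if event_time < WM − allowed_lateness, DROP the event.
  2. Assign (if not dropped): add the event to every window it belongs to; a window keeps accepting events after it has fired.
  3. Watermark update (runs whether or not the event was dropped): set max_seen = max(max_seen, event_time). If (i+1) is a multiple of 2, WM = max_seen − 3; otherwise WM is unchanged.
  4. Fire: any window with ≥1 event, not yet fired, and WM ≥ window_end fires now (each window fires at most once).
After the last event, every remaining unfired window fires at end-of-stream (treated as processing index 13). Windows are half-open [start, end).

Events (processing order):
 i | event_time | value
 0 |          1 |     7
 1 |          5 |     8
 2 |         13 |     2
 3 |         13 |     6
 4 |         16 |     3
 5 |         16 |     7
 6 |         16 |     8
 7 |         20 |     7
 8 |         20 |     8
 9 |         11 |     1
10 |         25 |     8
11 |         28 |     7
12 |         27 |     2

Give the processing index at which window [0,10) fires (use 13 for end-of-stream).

i=0 t=1 v=7: → [0,10); WM=−∞
i=1 t=5 v=8: → [4,14),[0,10); WM=2
i=2 t=13 v=2: → [12,22),[8,18),[4,14); WM=2
i=3 t=13 v=6: → [12,22),[8,18),[4,14); WM=10; [0,10) fires=2
i=4 t=16 v=3: → [16,26),[12,22),[8,18); WM=10
i=5 t=16 v=7: → [16,26),[12,22),[8,18); WM=13
i=6 t=16 v=8: → [16,26),[12,22),[8,18); WM=13
i=7 t=20 v=7: → [20,30),[16,26),[12,22); WM=17; [4,14) fires=3
i=8 t=20 v=8: → [20,30),[16,26),[12,22); WM=17
i=9 t=11 v=1: DROP (t<17-2); WM=17
i=10 t=25 v=8: → [24,34),[20,30),[16,26); WM=17
i=11 t=28 v=7: → [28,38),[24,34),[20,30); WM=25; [8,18) fires=5 [12,22) fires=7
i=12 t=27 v=2: → [24,34),[20,30); WM=25

3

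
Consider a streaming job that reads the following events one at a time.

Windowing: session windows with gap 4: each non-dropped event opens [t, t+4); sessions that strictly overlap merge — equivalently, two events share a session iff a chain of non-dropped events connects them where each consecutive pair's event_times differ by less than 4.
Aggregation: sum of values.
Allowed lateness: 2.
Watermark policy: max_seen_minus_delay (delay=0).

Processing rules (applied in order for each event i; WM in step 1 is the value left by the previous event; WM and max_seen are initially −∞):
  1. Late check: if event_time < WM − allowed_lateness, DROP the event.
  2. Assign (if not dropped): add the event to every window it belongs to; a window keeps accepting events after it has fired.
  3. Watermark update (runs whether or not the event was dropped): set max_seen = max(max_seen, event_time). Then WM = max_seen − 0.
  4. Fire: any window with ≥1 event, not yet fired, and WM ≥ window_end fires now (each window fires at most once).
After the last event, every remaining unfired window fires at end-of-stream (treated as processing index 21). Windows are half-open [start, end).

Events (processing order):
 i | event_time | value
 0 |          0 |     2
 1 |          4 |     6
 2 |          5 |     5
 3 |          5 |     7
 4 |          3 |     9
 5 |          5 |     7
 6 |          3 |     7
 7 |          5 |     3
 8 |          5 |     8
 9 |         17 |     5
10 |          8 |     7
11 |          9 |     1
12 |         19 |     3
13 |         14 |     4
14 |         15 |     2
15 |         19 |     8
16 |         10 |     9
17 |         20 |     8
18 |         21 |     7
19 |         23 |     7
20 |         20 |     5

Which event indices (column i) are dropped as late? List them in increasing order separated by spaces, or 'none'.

i=0 t=0 v=2: → [0,4); WM=0
i=1 t=4 v=6: → [4,8); WM=4
i=2 t=5 v=5: → [4,9); WM=5
i=3 t=5 v=7: → [4,9); WM=5
i=4 t=3 v=9: → [0,9); WM=5
i=5 t=5 v=7: → [0,9); WM=5
i=6 t=3 v=7: → [0,9); WM=5
i=7 t=5 v=3: → [0,9); WM=5
i=8 t=5 v=8: → [0,9); WM=5
i=9 t=17 v=5: → [17,21); WM=17
i=10 t=8 v=7: DROP (t<17-2); WM=17
i=11 t=9 v=1: DROP (t<17-2); WM=17
i=12 t=19 v=3: → [17,23); WM=19
i=13 t=14 v=4: DROP (t<19-2); WM=19
i=14 t=15 v=2: DROP (t<19-2); WM=19
i=15 t=19 v=8: → [17,23); WM=19
i=16 t=10 v=9: DROP (t<19-2); WM=19
i=17 t=20 v=8: → [17,24); WM=20
i=18 t=21 v=7: → [17,25); WM=21
i=19 t=23 v=7: → [17,27); WM=23
i=20 t=20 v=5: DROP (t<23-2); WM=23

10 11 13 14 16 20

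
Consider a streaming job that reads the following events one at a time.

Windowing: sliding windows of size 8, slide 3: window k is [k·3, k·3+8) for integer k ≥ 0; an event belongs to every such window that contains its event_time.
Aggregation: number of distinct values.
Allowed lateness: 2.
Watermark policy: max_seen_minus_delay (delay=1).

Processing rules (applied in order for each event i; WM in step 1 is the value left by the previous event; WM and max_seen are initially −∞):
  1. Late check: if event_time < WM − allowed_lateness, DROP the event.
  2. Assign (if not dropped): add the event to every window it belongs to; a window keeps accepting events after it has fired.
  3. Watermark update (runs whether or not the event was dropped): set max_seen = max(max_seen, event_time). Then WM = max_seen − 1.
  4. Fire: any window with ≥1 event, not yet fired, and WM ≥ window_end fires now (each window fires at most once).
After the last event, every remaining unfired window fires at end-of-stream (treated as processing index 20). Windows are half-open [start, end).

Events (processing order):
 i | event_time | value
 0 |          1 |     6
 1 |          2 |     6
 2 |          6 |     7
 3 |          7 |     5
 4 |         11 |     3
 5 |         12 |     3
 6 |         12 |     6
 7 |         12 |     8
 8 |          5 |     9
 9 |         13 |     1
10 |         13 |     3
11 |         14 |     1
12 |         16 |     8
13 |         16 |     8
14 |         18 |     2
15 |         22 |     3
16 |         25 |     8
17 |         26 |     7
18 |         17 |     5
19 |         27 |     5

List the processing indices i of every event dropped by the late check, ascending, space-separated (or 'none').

8 18

i=0 t=1 v=6: → [0,8); WM=0
i=1 t=2 v=6: → [0,8); WM=1
i=2 t=6 v=7: → [6,14),[3,11),[0,8); WM=5
i=3 t=7 v=5: → [6,14),[3,11),[0,8); WM=6
i=4 t=11 v=3: → [9,17),[6,14); WM=10; [0,8) fires=3
i=5 t=12 v=3: → [12,20),[9,17),[6,14); WM=11; [3,11) fires=2
i=6 t=12 v=6: → [12,20),[9,17),[6,14); WM=11
i=7 t=12 v=8: → [12,20),[9,17),[6,14); WM=11
i=8 t=5 v=9: DROP (t<11-2); WM=11
i=9 t=13 v=1: → [12,20),[9,17),[6,14); WM=12
i=10 t=13 v=3: → [12,20),[9,17),[6,14); WM=12
i=11 t=14 v=1: → [12,20),[9,17); WM=13
i=12 t=16 v=8: → [15,23),[12,20),[9,17); WM=15; [6,14) fires=6
i=13 t=16 v=8: → [15,23),[12,20),[9,17); WM=15
i=14 t=18 v=2: → [18,26),[15,23),[12,20); WM=17; [9,17) fires=4
i=15 t=22 v=3: → [21,29),[18,26),[15,23); WM=21; [12,20) fires=5
i=16 t=25 v=8: → [24,32),[21,29),[18,26); WM=24; [15,23) fires=3
i=17 t=26 v=7: → [24,32),[21,29); WM=25
i=18 t=17 v=5: DROP (t<25-2); WM=25
i=19 t=27 v=5: → [27,35),[24,32),[21,29); WM=26; [18,26) fires=3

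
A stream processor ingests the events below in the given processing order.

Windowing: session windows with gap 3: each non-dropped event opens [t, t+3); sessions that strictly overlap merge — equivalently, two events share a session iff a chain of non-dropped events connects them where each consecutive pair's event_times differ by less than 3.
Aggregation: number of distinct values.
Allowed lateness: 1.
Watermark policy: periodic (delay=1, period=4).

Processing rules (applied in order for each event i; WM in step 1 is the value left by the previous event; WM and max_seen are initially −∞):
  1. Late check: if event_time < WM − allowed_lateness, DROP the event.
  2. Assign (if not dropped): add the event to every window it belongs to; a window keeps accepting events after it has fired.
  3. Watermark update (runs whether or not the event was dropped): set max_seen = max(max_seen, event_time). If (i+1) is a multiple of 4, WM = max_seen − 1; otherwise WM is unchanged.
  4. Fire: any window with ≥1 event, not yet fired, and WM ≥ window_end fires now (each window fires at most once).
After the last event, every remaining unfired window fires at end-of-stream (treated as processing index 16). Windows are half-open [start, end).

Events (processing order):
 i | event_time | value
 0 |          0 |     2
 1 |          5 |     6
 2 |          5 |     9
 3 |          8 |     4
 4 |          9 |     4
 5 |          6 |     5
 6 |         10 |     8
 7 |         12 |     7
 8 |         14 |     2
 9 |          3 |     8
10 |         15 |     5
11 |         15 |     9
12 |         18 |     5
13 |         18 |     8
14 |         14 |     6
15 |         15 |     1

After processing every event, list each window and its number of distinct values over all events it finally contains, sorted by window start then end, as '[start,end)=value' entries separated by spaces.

i=0 t=0 v=2: → [0,3); WM=−∞
i=1 t=5 v=6: → [5,8); WM=−∞
i=2 t=5 v=9: → [5,8); WM=−∞
i=3 t=8 v=4: → [8,11); WM=7
i=4 t=9 v=4: → [8,12); WM=7
i=5 t=6 v=5: → [5,12); WM=7
i=6 t=10 v=8: → [5,13); WM=7
i=7 t=12 v=7: → [5,15); WM=11
i=8 t=14 v=2: → [5,17); WM=11
i=9 t=3 v=8: DROP (t<11-1); WM=11
i=10 t=15 v=5: → [5,18); WM=11
i=11 t=15 v=9: → [5,18); WM=14
i=12 t=18 v=5: → [18,21); WM=14
i=13 t=18 v=8: → [18,21); WM=14
i=14 t=14 v=6: → [5,18); WM=14
i=15 t=15 v=1: → [5,18); WM=17

[0,3)=1 [5,18)=8 [18,21)=2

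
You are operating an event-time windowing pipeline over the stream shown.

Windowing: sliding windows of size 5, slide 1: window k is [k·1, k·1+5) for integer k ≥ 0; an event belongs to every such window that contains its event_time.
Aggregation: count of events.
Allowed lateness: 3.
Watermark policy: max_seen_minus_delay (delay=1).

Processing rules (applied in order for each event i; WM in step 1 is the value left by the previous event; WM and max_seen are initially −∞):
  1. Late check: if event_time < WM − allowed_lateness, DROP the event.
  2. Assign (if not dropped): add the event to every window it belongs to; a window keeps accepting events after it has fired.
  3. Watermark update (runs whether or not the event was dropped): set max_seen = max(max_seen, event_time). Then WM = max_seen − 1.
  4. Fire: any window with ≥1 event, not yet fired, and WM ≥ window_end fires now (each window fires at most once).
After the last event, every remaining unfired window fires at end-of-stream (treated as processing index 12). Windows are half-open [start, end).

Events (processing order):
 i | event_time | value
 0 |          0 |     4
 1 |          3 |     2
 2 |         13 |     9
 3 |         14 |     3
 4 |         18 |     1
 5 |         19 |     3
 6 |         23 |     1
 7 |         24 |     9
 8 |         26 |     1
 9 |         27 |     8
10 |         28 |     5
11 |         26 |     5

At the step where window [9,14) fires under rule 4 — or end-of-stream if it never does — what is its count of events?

i=0 t=0 v=4: → [0,5); WM=-1
i=1 t=3 v=2: → [3,8),[2,7),[1,6),[0,5); WM=2
i=2 t=13 v=9: → [13,18),[12,17),[11,16),[10,15),[9,14); WM=12; [0,5) fires=2 [1,6) fires=1 [2,7) fires=1 [3,8) fires=1
i=3 t=14 v=3: → [14,19),[13,18),[12,17),[11,16),[10,15); WM=13
i=4 t=18 v=1: → [18,23),[17,22),[16,21),[15,20),[14,19); WM=17; [9,14) fires=1 [10,15) fires=2 [11,16) fires=2 [12,17) fires=2
i=5 t=19 v=3: → [19,24),[18,23),[17,22),[16,21),[15,20); WM=18; [13,18) fires=2
i=6 t=23 v=1: → [23,28),[22,27),[21,26),[20,25),[19,24); WM=22; [14,19) fires=2 [15,20) fires=2 [16,21) fires=2 [17,22) fires=2
i=7 t=24 v=9: → [24,29),[23,28),[22,27),[21,26),[20,25); WM=23; [18,23) fires=2
i=8 t=26 v=1: → [26,31),[25,30),[24,29),[23,28),[22,27); WM=25; [19,24) fires=2 [20,25) fires=2
i=9 t=27 v=8: → [27,32),[26,31),[25,30),[24,29),[23,28); WM=26; [21,26) fires=2
i=10 t=28 v=5: → [28,33),[27,32),[26,31),[25,30),[24,29); WM=27; [22,27) fires=3
i=11 t=26 v=5: → [26,31),[25,30),[24,29),[23,28),[22,27); WM=27

1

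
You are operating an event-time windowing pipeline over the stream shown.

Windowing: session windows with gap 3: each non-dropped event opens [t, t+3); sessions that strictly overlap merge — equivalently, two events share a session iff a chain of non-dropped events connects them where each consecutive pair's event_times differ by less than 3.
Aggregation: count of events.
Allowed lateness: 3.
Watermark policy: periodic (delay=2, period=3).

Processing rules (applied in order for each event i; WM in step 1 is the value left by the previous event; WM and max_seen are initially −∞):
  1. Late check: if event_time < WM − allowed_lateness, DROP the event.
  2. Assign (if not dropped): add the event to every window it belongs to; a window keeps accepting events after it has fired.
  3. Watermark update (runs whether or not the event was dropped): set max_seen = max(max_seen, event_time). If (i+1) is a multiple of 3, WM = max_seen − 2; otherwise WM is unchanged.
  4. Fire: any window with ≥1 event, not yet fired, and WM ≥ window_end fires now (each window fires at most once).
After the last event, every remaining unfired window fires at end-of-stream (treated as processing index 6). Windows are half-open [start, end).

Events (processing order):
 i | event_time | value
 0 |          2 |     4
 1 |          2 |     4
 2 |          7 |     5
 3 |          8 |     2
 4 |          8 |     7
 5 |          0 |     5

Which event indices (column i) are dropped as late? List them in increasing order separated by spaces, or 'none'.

i=0 t=2 v=4: → [2,5); WM=−∞
i=1 t=2 v=4: → [2,5); WM=−∞
i=2 t=7 v=5: → [7,10); WM=5
i=3 t=8 v=2: → [7,11); WM=5
i=4 t=8 v=7: → [7,11); WM=5
i=5 t=0 v=5: DROP (t<5-3); WM=6

5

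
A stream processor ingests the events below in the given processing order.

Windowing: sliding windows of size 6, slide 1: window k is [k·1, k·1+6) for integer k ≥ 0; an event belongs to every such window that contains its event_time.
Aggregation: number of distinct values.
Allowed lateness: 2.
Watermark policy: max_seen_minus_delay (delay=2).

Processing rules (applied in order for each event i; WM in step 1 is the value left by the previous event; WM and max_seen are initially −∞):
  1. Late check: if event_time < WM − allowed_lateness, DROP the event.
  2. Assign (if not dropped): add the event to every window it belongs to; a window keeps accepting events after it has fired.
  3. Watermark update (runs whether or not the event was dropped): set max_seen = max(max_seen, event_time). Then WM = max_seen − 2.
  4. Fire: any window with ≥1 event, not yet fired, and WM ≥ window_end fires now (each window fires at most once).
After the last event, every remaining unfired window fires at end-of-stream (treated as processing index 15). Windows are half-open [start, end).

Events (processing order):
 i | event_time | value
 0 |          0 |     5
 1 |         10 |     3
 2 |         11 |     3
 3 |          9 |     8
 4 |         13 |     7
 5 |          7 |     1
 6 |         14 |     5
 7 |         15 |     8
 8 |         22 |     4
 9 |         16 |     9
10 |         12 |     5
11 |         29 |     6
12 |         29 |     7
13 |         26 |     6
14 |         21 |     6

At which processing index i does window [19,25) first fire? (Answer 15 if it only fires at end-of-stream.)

i=0 t=0 v=5: → [0,6); WM=-2
i=1 t=10 v=3: → [10,16),[9,15),[8,14),[7,13),[6,12),[5,11); WM=8; [0,6) fires=1
i=2 t=11 v=3: → [11,17),[10,16),[9,15),[8,14),[7,13),[6,12); WM=9
i=3 t=9 v=8: → [9,15),[8,14),[7,13),[6,12),[5,11),[4,10); WM=9
i=4 t=13 v=7: → [13,19),[12,18),[11,17),[10,16),[9,15),[8,14); WM=11; [4,10) fires=1 [5,11) fires=2
i=5 t=7 v=1: DROP (t<11-2); WM=11
i=6 t=14 v=5: → [14,20),[13,19),[12,18),[11,17),[10,16),[9,15); WM=12; [6,12) fires=2
i=7 t=15 v=8: → [15,21),[14,20),[13,19),[12,18),[11,17),[10,16); WM=13; [7,13) fires=2
i=8 t=22 v=4: → [22,28),[21,27),[20,26),[19,25),[18,24),[17,23); WM=20; [8,14) fires=3 [9,15) fires=4 [10,16) fires=4 [11,17) fires=4 [12,18) fires=3 [13,19) fires=3 [14,20) fires=2
i=9 t=16 v=9: DROP (t<20-2); WM=20
i=10 t=12 v=5: DROP (t<20-2); WM=20
i=11 t=29 v=6: → [29,35),[28,34),[27,33),[26,32),[25,31),[24,30); WM=27; [15,21) fires=1 [17,23) fires=1 [18,24) fires=1 [19,25) fires=1 [20,26) fires=1 [21,27) fires=1
i=12 t=29 v=7: → [29,35),[28,34),[27,33),[26,32),[25,31),[24,30); WM=27
i=13 t=26 v=6: → [26,32),[25,31),[24,30),[23,29),[22,28),[21,27); WM=27
i=14 t=21 v=6: DROP (t<27-2); WM=27

11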